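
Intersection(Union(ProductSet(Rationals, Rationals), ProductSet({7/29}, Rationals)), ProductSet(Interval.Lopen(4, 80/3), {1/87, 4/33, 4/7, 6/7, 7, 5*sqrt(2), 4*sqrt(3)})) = ProductSet(Intersection(Interval.Lopen(4, 80/3), Rationals), {1/87, 4/33, 4/7, 6/7, 7})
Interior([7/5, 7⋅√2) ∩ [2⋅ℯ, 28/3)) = (2⋅ℯ, 28/3)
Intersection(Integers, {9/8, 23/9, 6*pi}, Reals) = EmptySet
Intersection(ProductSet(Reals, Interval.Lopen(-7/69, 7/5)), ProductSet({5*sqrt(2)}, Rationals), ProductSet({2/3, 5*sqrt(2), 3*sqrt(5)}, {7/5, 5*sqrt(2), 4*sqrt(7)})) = ProductSet({5*sqrt(2)}, {7/5})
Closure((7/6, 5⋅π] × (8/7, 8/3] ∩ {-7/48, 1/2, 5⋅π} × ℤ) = {5⋅π} × {2}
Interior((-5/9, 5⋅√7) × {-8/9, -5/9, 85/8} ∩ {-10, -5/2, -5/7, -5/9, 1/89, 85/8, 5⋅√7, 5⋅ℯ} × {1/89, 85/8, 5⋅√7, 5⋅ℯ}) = ∅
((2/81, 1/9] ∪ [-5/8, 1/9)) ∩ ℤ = {0}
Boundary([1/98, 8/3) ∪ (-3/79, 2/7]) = {-3/79, 8/3}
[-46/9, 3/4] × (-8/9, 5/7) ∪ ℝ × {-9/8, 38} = (ℝ × {-9/8, 38}) ∪ ([-46/9, 3/4] × (-8/9, 5/7))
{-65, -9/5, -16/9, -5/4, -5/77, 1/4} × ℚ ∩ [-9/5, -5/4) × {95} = {-9/5, -16/9} × {95}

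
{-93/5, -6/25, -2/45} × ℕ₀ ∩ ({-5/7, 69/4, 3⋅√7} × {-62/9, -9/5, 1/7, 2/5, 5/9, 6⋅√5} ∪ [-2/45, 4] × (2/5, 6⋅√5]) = {-2/45} × {1, 2, …, 13}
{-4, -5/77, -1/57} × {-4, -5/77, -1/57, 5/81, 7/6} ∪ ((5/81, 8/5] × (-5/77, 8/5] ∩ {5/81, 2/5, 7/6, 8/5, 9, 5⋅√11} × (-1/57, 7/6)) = ({2/5, 7/6, 8/5} × (-1/57, 7/6)) ∪ ({-4, -5/77, -1/57} × {-4, -5/77, -1/57, 5/81, 7/6})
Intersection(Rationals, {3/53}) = {3/53}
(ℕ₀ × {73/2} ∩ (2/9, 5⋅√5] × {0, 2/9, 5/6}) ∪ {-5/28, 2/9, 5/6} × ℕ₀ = {-5/28, 2/9, 5/6} × ℕ₀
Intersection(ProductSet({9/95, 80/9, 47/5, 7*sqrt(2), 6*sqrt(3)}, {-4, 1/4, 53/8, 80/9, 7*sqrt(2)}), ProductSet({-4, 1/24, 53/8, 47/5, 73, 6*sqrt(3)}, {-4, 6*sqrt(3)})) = ProductSet({47/5, 6*sqrt(3)}, {-4})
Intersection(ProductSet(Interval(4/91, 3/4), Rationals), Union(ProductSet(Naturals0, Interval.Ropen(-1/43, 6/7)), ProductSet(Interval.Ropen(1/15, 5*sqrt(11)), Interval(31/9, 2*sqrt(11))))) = ProductSet(Interval(1/15, 3/4), Intersection(Interval(31/9, 2*sqrt(11)), Rationals))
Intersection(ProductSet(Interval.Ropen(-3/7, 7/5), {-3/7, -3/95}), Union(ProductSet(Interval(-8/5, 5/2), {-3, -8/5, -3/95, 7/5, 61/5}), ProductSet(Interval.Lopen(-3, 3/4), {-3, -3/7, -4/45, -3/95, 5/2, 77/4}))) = Union(ProductSet(Interval(-3/7, 3/4), {-3/7, -3/95}), ProductSet(Interval.Ropen(-3/7, 7/5), {-3/95}))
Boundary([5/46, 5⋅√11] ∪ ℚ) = (-∞, 5/46] ∪ [5⋅√11, ∞)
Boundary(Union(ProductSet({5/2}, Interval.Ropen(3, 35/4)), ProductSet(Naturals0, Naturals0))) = Union(ProductSet({5/2}, Interval(3, 35/4)), ProductSet(Naturals0, Naturals0))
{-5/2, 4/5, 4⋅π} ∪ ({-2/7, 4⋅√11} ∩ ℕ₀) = {-5/2, 4/5, 4⋅π}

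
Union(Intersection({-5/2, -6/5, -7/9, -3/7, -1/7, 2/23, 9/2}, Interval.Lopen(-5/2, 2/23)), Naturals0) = Union({-6/5, -7/9, -3/7, -1/7, 2/23}, Naturals0)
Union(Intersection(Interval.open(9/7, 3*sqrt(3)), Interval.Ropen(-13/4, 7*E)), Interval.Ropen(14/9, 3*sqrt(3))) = Interval.open(9/7, 3*sqrt(3))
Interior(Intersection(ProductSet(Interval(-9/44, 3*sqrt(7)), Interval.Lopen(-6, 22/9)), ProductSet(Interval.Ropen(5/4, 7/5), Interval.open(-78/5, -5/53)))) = ProductSet(Interval.open(5/4, 7/5), Interval.open(-6, -5/53))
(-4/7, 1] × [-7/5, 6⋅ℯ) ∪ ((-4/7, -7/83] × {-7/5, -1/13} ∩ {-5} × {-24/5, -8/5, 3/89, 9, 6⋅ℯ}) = (-4/7, 1] × [-7/5, 6⋅ℯ)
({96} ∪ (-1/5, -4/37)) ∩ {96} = {96}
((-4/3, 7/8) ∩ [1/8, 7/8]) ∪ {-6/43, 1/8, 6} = {-6/43, 6} ∪ [1/8, 7/8)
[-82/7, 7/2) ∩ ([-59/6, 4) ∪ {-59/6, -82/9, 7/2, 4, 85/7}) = [-59/6, 7/2)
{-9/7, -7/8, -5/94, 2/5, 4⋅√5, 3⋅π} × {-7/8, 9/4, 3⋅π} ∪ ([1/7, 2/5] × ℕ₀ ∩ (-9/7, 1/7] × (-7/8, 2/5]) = ({1/7} × {0}) ∪ ({-9/7, -7/8, -5/94, 2/5, 4⋅√5, 3⋅π} × {-7/8, 9/4, 3⋅π})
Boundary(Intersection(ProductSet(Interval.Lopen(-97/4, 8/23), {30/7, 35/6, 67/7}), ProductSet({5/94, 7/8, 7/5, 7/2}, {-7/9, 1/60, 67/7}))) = ProductSet({5/94}, {67/7})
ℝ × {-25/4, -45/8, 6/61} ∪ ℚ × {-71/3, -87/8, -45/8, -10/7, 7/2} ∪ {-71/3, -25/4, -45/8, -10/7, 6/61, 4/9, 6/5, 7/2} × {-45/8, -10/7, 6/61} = (ℝ × {-25/4, -45/8, 6/61}) ∪ (ℚ × {-71/3, -87/8, -45/8, -10/7, 7/2}) ∪ ({-71/3, -25/4, -45/8, -10/7, 6/61, 4/9, 6/5, 7/2} × {-45/8, -10/7, 6/61})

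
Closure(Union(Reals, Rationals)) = Reals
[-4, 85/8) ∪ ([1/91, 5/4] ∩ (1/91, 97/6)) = [-4, 85/8)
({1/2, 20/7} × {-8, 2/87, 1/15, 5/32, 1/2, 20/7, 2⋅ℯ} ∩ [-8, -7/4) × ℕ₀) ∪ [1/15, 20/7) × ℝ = [1/15, 20/7) × ℝ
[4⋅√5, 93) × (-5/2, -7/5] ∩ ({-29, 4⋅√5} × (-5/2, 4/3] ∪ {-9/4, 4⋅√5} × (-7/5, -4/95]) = {4⋅√5} × (-5/2, -7/5]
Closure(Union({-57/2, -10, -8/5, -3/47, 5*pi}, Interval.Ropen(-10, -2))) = Union({-57/2, -8/5, -3/47, 5*pi}, Interval(-10, -2))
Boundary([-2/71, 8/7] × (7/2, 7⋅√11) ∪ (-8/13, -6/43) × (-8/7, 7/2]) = ({-8/13, -6/43} × [-8/7, 7/2]) ∪ ([-8/13, -6/43] × {-8/7, 7/2}) ∪ ({-2/71, 8/7} × [7/2, 7⋅√11]) ∪ ([-2/71, 8/7] × {7/2, 7⋅√11})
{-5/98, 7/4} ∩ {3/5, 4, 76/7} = ∅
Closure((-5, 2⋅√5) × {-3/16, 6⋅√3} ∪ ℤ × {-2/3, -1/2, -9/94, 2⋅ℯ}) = (ℤ × {-2/3, -1/2, -9/94, 2⋅ℯ}) ∪ ([-5, 2⋅√5] × {-3/16, 6⋅√3})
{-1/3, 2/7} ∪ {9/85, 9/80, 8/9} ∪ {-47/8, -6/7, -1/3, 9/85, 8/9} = {-47/8, -6/7, -1/3, 9/85, 9/80, 2/7, 8/9}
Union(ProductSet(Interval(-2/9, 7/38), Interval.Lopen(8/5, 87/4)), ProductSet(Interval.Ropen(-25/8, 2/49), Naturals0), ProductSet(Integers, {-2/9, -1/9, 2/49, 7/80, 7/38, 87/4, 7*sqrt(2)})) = Union(ProductSet(Integers, {-2/9, -1/9, 2/49, 7/80, 7/38, 87/4, 7*sqrt(2)}), ProductSet(Interval.Ropen(-25/8, 2/49), Naturals0), ProductSet(Interval(-2/9, 7/38), Interval.Lopen(8/5, 87/4)))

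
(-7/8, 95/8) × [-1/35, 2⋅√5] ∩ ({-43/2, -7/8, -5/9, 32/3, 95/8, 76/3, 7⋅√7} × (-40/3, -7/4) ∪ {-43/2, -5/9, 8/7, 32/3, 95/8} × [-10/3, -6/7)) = ∅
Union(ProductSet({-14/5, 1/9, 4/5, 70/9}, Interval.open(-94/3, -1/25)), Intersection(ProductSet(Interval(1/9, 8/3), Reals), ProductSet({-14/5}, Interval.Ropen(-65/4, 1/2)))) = ProductSet({-14/5, 1/9, 4/5, 70/9}, Interval.open(-94/3, -1/25))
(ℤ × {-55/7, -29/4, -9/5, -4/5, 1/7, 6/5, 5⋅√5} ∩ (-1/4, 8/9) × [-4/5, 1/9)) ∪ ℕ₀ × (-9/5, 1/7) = ℕ₀ × (-9/5, 1/7)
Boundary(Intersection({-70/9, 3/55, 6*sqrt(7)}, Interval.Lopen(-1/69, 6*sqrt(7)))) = {3/55, 6*sqrt(7)}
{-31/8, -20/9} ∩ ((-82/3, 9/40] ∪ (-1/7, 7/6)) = {-31/8, -20/9}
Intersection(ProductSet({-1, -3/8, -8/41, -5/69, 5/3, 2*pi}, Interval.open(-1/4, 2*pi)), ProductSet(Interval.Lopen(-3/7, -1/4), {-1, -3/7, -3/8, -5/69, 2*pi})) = ProductSet({-3/8}, {-5/69})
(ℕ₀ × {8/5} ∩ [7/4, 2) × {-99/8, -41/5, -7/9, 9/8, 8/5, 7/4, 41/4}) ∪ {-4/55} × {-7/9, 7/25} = {-4/55} × {-7/9, 7/25}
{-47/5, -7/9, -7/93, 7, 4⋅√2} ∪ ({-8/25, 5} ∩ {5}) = {-47/5, -7/9, -7/93, 5, 7, 4⋅√2}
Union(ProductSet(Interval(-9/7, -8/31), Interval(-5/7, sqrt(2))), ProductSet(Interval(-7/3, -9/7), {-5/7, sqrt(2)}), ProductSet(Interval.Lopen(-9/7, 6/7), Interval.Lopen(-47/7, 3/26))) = Union(ProductSet(Interval(-7/3, -9/7), {-5/7, sqrt(2)}), ProductSet(Interval(-9/7, -8/31), Interval(-5/7, sqrt(2))), ProductSet(Interval.Lopen(-9/7, 6/7), Interval.Lopen(-47/7, 3/26)))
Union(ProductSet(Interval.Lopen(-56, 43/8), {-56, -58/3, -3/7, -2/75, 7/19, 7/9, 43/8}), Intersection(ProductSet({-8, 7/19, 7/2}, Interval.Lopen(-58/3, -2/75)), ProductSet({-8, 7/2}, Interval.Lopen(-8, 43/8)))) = Union(ProductSet({-8, 7/2}, Interval.Lopen(-8, -2/75)), ProductSet(Interval.Lopen(-56, 43/8), {-56, -58/3, -3/7, -2/75, 7/19, 7/9, 43/8}))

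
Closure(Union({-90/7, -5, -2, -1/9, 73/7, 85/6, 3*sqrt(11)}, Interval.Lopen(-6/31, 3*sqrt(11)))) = Union({-90/7, -5, -2, 73/7, 85/6}, Interval(-6/31, 3*sqrt(11)))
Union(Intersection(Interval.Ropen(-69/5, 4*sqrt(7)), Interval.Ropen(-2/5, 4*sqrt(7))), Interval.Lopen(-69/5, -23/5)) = Union(Interval.Lopen(-69/5, -23/5), Interval.Ropen(-2/5, 4*sqrt(7)))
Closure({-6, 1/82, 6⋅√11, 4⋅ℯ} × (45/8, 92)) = {-6, 1/82, 6⋅√11, 4⋅ℯ} × [45/8, 92]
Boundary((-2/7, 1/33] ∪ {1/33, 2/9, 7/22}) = {-2/7, 1/33, 2/9, 7/22}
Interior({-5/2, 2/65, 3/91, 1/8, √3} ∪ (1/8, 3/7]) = (1/8, 3/7)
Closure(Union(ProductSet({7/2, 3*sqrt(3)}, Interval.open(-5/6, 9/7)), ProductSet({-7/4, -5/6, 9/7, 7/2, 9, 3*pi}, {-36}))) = Union(ProductSet({7/2, 3*sqrt(3)}, Interval(-5/6, 9/7)), ProductSet({-7/4, -5/6, 9/7, 7/2, 9, 3*pi}, {-36}))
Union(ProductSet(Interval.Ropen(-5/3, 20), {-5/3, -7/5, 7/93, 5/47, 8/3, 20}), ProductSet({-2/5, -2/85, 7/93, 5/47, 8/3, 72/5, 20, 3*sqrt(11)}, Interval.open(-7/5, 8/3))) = Union(ProductSet({-2/5, -2/85, 7/93, 5/47, 8/3, 72/5, 20, 3*sqrt(11)}, Interval.open(-7/5, 8/3)), ProductSet(Interval.Ropen(-5/3, 20), {-5/3, -7/5, 7/93, 5/47, 8/3, 20}))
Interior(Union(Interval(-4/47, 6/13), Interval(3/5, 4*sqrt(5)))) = Union(Interval.open(-4/47, 6/13), Interval.open(3/5, 4*sqrt(5)))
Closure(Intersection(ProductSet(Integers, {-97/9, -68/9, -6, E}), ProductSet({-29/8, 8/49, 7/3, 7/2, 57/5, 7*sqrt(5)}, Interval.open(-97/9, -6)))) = EmptySet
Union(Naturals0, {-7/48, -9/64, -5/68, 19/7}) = Union({-7/48, -9/64, -5/68, 19/7}, Naturals0)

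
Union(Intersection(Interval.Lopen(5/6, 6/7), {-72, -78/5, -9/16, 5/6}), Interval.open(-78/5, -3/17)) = Interval.open(-78/5, -3/17)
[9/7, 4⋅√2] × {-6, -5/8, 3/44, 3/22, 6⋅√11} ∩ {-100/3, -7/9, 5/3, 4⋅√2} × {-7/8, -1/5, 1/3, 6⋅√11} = {5/3, 4⋅√2} × {6⋅√11}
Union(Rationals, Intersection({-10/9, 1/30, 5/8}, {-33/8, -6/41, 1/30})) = Rationals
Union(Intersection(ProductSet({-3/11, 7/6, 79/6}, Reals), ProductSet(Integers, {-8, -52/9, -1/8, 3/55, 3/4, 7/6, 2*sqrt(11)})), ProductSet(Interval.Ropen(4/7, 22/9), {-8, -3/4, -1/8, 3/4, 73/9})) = ProductSet(Interval.Ropen(4/7, 22/9), {-8, -3/4, -1/8, 3/4, 73/9})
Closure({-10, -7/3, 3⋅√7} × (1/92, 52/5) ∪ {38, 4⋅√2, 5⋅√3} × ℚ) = ({-10, -7/3, 3⋅√7} × [1/92, 52/5]) ∪ ({38, 4⋅√2, 5⋅√3} × ℝ)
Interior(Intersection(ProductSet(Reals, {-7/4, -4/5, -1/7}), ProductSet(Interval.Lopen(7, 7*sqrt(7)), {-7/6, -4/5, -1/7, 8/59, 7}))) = EmptySet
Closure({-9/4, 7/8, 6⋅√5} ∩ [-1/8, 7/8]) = {7/8}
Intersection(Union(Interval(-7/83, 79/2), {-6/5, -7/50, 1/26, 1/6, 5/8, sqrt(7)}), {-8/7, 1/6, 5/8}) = {1/6, 5/8}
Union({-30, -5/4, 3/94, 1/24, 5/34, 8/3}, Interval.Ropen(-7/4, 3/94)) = Union({-30, 1/24, 5/34, 8/3}, Interval(-7/4, 3/94))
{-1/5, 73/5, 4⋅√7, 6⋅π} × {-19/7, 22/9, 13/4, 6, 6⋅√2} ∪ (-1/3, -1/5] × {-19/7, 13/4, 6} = ((-1/3, -1/5] × {-19/7, 13/4, 6}) ∪ ({-1/5, 73/5, 4⋅√7, 6⋅π} × {-19/7, 22/9, 13/4, 6, 6⋅√2})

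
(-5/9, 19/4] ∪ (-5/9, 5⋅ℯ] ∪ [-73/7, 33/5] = [-73/7, 5⋅ℯ]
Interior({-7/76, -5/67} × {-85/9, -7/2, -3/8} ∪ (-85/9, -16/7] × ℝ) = (-85/9, -16/7) × ℝ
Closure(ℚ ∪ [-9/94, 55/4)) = ℚ ∪ (-∞, ∞)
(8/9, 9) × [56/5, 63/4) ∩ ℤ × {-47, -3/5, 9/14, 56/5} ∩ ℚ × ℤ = ∅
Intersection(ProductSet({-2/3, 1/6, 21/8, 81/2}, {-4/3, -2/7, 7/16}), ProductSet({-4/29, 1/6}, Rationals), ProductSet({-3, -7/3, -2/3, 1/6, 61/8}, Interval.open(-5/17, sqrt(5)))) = ProductSet({1/6}, {-2/7, 7/16})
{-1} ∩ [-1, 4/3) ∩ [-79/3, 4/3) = {-1}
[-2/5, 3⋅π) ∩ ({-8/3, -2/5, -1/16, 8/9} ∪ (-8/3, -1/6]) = [-2/5, -1/6] ∪ {-1/16, 8/9}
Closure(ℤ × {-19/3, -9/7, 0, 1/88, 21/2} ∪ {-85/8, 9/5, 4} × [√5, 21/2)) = (ℤ × {-19/3, -9/7, 0, 1/88, 21/2}) ∪ ({-85/8, 9/5, 4} × [√5, 21/2])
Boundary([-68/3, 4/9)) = {-68/3, 4/9}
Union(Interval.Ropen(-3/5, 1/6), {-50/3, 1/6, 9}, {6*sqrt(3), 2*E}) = Union({-50/3, 9, 6*sqrt(3), 2*E}, Interval(-3/5, 1/6))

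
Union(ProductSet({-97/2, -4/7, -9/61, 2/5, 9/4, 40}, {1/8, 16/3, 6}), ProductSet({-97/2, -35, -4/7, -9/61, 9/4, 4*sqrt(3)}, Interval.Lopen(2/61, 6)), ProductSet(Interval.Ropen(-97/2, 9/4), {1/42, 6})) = Union(ProductSet({-97/2, -35, -4/7, -9/61, 9/4, 4*sqrt(3)}, Interval.Lopen(2/61, 6)), ProductSet({-97/2, -4/7, -9/61, 2/5, 9/4, 40}, {1/8, 16/3, 6}), ProductSet(Interval.Ropen(-97/2, 9/4), {1/42, 6}))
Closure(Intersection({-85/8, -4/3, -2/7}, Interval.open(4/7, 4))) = EmptySet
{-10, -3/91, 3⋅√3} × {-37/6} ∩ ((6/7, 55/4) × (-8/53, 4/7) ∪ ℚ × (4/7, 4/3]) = ∅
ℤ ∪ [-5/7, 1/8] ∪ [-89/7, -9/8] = ℤ ∪ [-89/7, -9/8] ∪ [-5/7, 1/8]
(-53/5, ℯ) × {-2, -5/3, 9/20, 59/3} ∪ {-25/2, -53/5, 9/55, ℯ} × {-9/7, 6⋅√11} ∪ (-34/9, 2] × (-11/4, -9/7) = ((-53/5, ℯ) × {-2, -5/3, 9/20, 59/3}) ∪ ((-34/9, 2] × (-11/4, -9/7)) ∪ ({-25/2, -53/5, 9/55, ℯ} × {-9/7, 6⋅√11})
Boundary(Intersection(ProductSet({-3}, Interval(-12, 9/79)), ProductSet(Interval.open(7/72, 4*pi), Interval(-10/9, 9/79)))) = EmptySet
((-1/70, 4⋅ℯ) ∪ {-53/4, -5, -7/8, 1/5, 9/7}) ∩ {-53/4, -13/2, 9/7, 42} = {-53/4, 9/7}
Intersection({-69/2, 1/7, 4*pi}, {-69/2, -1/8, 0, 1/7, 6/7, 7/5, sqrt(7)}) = {-69/2, 1/7}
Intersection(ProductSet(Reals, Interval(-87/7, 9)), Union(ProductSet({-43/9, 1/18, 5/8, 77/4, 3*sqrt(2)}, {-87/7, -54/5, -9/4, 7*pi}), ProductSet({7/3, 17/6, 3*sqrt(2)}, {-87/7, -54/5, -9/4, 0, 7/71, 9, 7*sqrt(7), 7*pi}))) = Union(ProductSet({7/3, 17/6, 3*sqrt(2)}, {-87/7, -54/5, -9/4, 0, 7/71, 9}), ProductSet({-43/9, 1/18, 5/8, 77/4, 3*sqrt(2)}, {-87/7, -54/5, -9/4}))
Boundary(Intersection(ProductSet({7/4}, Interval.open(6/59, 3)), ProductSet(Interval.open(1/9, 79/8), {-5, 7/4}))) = ProductSet({7/4}, {7/4})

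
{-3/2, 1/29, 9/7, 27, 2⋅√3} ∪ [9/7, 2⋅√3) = {-3/2, 1/29, 27} ∪ [9/7, 2⋅√3]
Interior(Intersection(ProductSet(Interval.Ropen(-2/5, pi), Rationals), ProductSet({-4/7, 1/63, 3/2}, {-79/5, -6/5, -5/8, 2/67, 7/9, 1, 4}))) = EmptySet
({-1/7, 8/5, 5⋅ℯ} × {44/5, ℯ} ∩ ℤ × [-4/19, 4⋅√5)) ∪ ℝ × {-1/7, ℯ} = ℝ × {-1/7, ℯ}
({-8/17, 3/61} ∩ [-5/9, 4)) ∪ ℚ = ℚ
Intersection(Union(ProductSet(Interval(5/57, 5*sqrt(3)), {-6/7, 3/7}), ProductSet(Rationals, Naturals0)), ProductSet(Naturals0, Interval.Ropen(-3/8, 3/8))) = ProductSet(Naturals0, Range(0, 1, 1))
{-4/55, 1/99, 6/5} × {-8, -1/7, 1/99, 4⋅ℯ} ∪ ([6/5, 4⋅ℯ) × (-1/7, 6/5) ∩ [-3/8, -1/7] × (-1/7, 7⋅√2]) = {-4/55, 1/99, 6/5} × {-8, -1/7, 1/99, 4⋅ℯ}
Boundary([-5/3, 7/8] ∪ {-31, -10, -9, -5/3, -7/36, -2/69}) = {-31, -10, -9, -5/3, 7/8}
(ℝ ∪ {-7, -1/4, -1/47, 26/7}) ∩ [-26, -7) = [-26, -7)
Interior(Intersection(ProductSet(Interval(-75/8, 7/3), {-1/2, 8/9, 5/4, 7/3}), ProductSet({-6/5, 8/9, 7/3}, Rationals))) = EmptySet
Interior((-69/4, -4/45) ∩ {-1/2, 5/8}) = ∅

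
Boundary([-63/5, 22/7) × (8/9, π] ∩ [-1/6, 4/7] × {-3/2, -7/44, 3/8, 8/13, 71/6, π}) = [-1/6, 4/7] × {π}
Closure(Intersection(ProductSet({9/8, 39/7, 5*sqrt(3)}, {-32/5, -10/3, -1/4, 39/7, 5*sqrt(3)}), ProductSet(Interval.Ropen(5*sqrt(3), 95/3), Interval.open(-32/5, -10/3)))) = EmptySet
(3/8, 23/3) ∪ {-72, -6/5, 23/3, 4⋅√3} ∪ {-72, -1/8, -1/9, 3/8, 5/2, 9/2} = {-72, -6/5, -1/8, -1/9} ∪ [3/8, 23/3]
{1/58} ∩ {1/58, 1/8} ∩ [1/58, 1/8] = {1/58}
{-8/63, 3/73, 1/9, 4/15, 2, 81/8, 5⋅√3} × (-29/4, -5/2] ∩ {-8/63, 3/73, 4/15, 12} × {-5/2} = {-8/63, 3/73, 4/15} × {-5/2}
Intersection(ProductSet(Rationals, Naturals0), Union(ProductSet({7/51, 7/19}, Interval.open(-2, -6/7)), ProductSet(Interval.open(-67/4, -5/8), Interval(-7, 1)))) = ProductSet(Intersection(Interval.open(-67/4, -5/8), Rationals), Range(0, 2, 1))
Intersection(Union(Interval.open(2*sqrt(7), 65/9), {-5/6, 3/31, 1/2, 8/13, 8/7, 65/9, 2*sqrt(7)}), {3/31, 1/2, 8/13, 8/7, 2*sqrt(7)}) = {3/31, 1/2, 8/13, 8/7, 2*sqrt(7)}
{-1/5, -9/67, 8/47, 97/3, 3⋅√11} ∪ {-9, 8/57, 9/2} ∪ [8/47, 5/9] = {-9, -1/5, -9/67, 8/57, 9/2, 97/3, 3⋅√11} ∪ [8/47, 5/9]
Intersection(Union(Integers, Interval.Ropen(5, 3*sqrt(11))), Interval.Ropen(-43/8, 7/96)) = Range(-5, 1, 1)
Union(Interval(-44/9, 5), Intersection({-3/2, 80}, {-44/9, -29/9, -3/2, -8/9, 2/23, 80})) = Union({80}, Interval(-44/9, 5))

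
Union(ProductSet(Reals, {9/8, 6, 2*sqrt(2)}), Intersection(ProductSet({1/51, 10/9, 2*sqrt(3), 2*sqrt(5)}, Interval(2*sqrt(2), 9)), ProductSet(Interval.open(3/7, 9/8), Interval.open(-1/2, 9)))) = Union(ProductSet({10/9}, Interval.Ropen(2*sqrt(2), 9)), ProductSet(Reals, {9/8, 6, 2*sqrt(2)}))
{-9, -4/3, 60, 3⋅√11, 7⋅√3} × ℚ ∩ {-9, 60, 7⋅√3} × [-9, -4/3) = {-9, 60, 7⋅√3} × (ℚ ∩ [-9, -4/3))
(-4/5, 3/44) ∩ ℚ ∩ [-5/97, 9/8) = ℚ ∩ [-5/97, 3/44)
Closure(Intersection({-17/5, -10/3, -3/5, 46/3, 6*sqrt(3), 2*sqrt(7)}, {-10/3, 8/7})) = {-10/3}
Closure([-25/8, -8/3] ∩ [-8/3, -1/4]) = {-8/3}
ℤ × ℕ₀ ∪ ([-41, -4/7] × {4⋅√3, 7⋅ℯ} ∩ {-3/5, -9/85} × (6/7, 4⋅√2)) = ℤ × ℕ₀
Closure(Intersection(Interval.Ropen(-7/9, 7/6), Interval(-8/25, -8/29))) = Interval(-8/25, -8/29)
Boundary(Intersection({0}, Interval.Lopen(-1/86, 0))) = {0}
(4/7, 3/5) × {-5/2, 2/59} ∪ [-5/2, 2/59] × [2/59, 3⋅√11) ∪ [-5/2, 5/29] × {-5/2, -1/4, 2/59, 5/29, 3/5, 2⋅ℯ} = ((4/7, 3/5) × {-5/2, 2/59}) ∪ ([-5/2, 2/59] × [2/59, 3⋅√11)) ∪ ([-5/2, 5/29] × {-5/2, -1/4, 2/59, 5/29, 3/5, 2⋅ℯ})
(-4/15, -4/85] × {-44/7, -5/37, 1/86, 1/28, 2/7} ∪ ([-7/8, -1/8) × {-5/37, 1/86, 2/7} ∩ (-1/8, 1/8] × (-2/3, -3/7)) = (-4/15, -4/85] × {-44/7, -5/37, 1/86, 1/28, 2/7}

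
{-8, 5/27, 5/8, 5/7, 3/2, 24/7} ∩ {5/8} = {5/8}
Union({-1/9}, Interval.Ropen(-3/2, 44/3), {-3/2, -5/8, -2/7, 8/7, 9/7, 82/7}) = Interval.Ropen(-3/2, 44/3)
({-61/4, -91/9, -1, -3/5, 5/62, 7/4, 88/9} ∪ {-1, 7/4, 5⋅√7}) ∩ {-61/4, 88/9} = {-61/4, 88/9}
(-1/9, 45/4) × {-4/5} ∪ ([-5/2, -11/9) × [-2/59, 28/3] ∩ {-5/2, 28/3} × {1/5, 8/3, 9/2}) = ({-5/2} × {1/5, 8/3, 9/2}) ∪ ((-1/9, 45/4) × {-4/5})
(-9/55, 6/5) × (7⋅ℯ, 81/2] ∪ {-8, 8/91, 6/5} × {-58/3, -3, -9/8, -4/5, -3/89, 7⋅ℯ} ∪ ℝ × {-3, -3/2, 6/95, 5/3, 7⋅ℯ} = (ℝ × {-3, -3/2, 6/95, 5/3, 7⋅ℯ}) ∪ ((-9/55, 6/5) × (7⋅ℯ, 81/2]) ∪ ({-8, 8/91, 6/5} × {-58/3, -3, -9/8, -4/5, -3/89, 7⋅ℯ})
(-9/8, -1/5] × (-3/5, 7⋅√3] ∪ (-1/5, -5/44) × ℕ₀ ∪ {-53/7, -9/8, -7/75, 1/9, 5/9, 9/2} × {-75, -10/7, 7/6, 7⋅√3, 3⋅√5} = ((-1/5, -5/44) × ℕ₀) ∪ ((-9/8, -1/5] × (-3/5, 7⋅√3]) ∪ ({-53/7, -9/8, -7/75, 1/9, 5/9, 9/2} × {-75, -10/7, 7/6, 7⋅√3, 3⋅√5})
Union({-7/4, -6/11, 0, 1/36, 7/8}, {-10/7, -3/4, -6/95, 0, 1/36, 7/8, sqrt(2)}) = {-7/4, -10/7, -3/4, -6/11, -6/95, 0, 1/36, 7/8, sqrt(2)}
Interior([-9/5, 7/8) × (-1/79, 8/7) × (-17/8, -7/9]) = (-9/5, 7/8) × (-1/79, 8/7) × (-17/8, -7/9)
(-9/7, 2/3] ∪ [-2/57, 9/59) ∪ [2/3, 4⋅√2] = (-9/7, 4⋅√2]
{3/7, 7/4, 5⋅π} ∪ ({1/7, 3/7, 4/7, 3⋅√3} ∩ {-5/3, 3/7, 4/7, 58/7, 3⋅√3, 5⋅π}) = {3/7, 4/7, 7/4, 3⋅√3, 5⋅π}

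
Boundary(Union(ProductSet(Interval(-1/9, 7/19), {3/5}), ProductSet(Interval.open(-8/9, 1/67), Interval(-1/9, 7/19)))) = Union(ProductSet({-8/9, 1/67}, Interval(-1/9, 7/19)), ProductSet(Interval(-8/9, 1/67), {-1/9, 7/19}), ProductSet(Interval(-1/9, 7/19), {3/5}))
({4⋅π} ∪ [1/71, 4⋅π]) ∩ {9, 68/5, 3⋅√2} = {9, 3⋅√2}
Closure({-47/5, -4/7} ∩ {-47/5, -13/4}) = {-47/5}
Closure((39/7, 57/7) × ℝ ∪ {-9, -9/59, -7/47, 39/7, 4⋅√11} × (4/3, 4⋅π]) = ([39/7, 57/7] × ℝ) ∪ ({-9, -9/59, -7/47, 39/7, 4⋅√11} × [4/3, 4⋅π])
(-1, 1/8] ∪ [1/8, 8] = (-1, 8]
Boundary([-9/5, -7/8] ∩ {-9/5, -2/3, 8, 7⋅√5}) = {-9/5}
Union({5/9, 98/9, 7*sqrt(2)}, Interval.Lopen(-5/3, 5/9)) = Union({98/9, 7*sqrt(2)}, Interval.Lopen(-5/3, 5/9))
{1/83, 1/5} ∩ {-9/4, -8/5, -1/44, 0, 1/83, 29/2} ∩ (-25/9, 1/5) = {1/83}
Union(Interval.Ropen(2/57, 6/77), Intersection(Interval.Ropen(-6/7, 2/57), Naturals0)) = Union(Interval.Ropen(2/57, 6/77), Range(0, 1, 1))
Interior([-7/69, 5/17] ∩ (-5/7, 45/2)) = (-7/69, 5/17)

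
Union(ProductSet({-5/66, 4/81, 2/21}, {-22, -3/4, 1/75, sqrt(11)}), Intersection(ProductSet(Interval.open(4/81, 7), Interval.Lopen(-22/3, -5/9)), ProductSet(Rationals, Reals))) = Union(ProductSet({-5/66, 4/81, 2/21}, {-22, -3/4, 1/75, sqrt(11)}), ProductSet(Intersection(Interval.open(4/81, 7), Rationals), Interval.Lopen(-22/3, -5/9)))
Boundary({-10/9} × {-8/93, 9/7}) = {-10/9} × {-8/93, 9/7}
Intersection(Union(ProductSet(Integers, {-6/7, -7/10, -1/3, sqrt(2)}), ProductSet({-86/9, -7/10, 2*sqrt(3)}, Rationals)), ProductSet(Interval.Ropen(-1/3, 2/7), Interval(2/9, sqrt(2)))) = ProductSet(Range(0, 1, 1), {sqrt(2)})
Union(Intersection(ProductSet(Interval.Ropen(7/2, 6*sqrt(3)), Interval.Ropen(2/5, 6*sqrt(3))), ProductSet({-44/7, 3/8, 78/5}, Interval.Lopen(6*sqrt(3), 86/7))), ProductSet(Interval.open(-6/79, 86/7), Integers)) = ProductSet(Interval.open(-6/79, 86/7), Integers)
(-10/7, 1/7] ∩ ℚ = ℚ ∩ (-10/7, 1/7]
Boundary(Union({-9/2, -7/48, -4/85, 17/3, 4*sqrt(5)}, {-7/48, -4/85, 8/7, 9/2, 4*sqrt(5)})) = {-9/2, -7/48, -4/85, 8/7, 9/2, 17/3, 4*sqrt(5)}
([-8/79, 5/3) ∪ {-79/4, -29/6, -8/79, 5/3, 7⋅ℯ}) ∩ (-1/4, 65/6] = [-8/79, 5/3]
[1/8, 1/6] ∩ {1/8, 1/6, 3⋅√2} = {1/8, 1/6}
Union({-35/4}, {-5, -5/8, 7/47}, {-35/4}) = {-35/4, -5, -5/8, 7/47}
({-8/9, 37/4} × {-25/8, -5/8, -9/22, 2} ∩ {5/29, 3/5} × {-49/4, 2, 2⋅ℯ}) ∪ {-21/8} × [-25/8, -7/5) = {-21/8} × [-25/8, -7/5)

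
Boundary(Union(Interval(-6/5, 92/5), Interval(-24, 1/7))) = {-24, 92/5}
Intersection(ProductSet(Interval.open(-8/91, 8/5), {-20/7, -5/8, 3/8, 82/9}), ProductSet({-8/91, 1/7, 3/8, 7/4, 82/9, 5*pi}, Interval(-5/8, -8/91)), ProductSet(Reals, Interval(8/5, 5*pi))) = EmptySet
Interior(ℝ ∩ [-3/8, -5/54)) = (-3/8, -5/54)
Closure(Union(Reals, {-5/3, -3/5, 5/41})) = Reals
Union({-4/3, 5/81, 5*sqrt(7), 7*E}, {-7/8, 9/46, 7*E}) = {-4/3, -7/8, 5/81, 9/46, 5*sqrt(7), 7*E}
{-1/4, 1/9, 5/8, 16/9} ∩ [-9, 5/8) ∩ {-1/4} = {-1/4}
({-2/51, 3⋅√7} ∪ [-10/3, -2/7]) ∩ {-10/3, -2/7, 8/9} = {-10/3, -2/7}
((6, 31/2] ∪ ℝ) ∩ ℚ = ℚ ∩ (-∞, ∞)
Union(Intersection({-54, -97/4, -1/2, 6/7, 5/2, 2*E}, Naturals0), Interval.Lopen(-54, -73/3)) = Interval.Lopen(-54, -73/3)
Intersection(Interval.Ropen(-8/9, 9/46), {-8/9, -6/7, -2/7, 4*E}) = {-8/9, -6/7, -2/7}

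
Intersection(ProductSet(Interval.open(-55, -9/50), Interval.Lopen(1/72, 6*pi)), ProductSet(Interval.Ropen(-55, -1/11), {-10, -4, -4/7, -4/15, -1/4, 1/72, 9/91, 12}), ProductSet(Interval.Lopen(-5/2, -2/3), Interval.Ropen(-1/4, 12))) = ProductSet(Interval.Lopen(-5/2, -2/3), {9/91})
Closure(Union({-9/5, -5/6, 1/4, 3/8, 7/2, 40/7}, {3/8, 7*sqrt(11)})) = {-9/5, -5/6, 1/4, 3/8, 7/2, 40/7, 7*sqrt(11)}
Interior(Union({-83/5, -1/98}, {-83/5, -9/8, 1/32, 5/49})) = EmptySet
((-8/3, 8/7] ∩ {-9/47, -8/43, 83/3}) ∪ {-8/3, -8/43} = {-8/3, -9/47, -8/43}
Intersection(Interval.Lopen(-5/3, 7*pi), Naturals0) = Range(0, 22, 1)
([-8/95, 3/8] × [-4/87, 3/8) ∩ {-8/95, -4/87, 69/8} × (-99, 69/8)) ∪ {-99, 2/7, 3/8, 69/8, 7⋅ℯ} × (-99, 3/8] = ({-8/95, -4/87} × [-4/87, 3/8)) ∪ ({-99, 2/7, 3/8, 69/8, 7⋅ℯ} × (-99, 3/8])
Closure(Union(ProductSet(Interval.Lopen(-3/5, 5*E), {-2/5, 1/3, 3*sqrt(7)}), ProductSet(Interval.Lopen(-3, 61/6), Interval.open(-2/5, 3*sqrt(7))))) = Union(ProductSet({-3, 61/6}, Interval(-2/5, 3*sqrt(7))), ProductSet(Interval.Lopen(-3, 61/6), Interval.open(-2/5, 3*sqrt(7))), ProductSet(Interval(-3, 5*E), {-2/5, 3*sqrt(7)}), ProductSet(Interval.Lopen(-3/5, 5*E), {-2/5, 1/3, 3*sqrt(7)}))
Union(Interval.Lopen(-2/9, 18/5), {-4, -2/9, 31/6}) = Union({-4, 31/6}, Interval(-2/9, 18/5))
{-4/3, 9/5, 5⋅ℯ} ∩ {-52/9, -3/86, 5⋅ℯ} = {5⋅ℯ}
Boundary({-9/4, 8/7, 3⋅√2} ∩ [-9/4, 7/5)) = {-9/4, 8/7}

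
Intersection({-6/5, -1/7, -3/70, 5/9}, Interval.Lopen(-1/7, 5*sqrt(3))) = {-3/70, 5/9}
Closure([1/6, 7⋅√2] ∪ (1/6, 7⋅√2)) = [1/6, 7⋅√2]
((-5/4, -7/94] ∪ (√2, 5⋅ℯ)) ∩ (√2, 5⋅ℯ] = (√2, 5⋅ℯ)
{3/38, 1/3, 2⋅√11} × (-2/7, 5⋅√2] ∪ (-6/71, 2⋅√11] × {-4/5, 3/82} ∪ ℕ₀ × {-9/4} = (ℕ₀ × {-9/4}) ∪ ((-6/71, 2⋅√11] × {-4/5, 3/82}) ∪ ({3/38, 1/3, 2⋅√11} × (-2/7, 5⋅√2])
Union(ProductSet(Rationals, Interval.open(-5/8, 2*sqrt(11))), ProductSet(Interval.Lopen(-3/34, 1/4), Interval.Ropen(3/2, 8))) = Union(ProductSet(Interval.Lopen(-3/34, 1/4), Interval.Ropen(3/2, 8)), ProductSet(Rationals, Interval.open(-5/8, 2*sqrt(11))))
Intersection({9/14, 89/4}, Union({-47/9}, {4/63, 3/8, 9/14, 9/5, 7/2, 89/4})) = {9/14, 89/4}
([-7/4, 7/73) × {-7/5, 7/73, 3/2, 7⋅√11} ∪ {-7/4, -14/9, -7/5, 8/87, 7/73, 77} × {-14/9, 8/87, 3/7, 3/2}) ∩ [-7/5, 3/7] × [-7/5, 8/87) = [-7/5, 7/73) × {-7/5}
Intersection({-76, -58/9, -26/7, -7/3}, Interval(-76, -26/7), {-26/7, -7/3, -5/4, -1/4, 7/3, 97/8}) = {-26/7}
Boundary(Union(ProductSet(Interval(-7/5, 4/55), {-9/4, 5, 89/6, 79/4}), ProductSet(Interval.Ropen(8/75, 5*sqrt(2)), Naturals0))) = Union(ProductSet(Interval(-7/5, 4/55), {-9/4, 5, 89/6, 79/4}), ProductSet(Interval(8/75, 5*sqrt(2)), Naturals0))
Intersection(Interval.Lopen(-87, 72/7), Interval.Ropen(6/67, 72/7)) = Interval.Ropen(6/67, 72/7)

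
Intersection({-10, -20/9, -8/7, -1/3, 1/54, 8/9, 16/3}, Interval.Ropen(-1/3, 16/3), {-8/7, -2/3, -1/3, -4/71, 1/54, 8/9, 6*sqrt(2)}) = {-1/3, 1/54, 8/9}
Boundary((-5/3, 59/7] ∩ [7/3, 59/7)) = {7/3, 59/7}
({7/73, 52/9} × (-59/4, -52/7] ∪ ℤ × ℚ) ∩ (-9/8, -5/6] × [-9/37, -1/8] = {-1} × (ℚ ∩ [-9/37, -1/8])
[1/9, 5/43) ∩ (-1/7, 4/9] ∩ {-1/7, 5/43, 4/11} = ∅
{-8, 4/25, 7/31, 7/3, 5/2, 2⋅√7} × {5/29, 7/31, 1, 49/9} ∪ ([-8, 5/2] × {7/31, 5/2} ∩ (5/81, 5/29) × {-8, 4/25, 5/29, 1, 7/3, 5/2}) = ((5/81, 5/29) × {5/2}) ∪ ({-8, 4/25, 7/31, 7/3, 5/2, 2⋅√7} × {5/29, 7/31, 1, 49/9})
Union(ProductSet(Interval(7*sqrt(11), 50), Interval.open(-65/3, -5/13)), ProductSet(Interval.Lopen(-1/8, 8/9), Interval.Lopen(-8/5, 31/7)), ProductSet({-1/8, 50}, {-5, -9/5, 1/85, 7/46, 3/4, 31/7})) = Union(ProductSet({-1/8, 50}, {-5, -9/5, 1/85, 7/46, 3/4, 31/7}), ProductSet(Interval.Lopen(-1/8, 8/9), Interval.Lopen(-8/5, 31/7)), ProductSet(Interval(7*sqrt(11), 50), Interval.open(-65/3, -5/13)))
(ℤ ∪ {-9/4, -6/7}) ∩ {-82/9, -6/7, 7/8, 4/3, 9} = {-6/7, 9}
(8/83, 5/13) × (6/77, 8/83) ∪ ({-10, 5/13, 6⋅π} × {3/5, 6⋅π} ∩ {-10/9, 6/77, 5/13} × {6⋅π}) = ({5/13} × {6⋅π}) ∪ ((8/83, 5/13) × (6/77, 8/83))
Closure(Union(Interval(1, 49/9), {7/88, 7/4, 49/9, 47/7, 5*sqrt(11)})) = Union({7/88, 47/7, 5*sqrt(11)}, Interval(1, 49/9))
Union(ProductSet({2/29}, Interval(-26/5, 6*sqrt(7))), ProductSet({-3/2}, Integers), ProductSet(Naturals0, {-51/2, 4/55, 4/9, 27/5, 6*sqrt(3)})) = Union(ProductSet({-3/2}, Integers), ProductSet({2/29}, Interval(-26/5, 6*sqrt(7))), ProductSet(Naturals0, {-51/2, 4/55, 4/9, 27/5, 6*sqrt(3)}))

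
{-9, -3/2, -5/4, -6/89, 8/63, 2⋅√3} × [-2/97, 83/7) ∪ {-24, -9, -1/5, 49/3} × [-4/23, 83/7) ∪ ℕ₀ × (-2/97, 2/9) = (ℕ₀ × (-2/97, 2/9)) ∪ ({-24, -9, -1/5, 49/3} × [-4/23, 83/7)) ∪ ({-9, -3/2, -5/4, -6/89, 8/63, 2⋅√3} × [-2/97, 83/7))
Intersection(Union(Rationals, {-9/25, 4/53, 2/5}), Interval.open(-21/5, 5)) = Intersection(Interval.open(-21/5, 5), Rationals)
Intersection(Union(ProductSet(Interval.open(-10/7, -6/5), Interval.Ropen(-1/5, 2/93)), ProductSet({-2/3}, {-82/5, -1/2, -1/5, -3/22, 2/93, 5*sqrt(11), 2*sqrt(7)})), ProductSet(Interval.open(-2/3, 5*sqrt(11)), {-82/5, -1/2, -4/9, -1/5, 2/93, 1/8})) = EmptySet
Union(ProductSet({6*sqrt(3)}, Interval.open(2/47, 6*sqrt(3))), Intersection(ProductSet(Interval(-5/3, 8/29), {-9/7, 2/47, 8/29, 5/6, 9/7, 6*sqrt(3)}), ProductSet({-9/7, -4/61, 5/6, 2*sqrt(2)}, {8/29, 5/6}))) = Union(ProductSet({6*sqrt(3)}, Interval.open(2/47, 6*sqrt(3))), ProductSet({-9/7, -4/61}, {8/29, 5/6}))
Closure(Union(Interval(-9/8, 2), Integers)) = Union(Integers, Interval(-9/8, 2))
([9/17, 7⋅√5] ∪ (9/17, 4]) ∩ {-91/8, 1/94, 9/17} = {9/17}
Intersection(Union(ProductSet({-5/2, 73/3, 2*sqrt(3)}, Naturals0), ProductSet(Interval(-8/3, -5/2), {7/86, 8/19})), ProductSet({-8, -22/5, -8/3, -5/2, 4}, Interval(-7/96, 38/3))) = Union(ProductSet({-5/2}, Range(0, 13, 1)), ProductSet({-8/3, -5/2}, {7/86, 8/19}))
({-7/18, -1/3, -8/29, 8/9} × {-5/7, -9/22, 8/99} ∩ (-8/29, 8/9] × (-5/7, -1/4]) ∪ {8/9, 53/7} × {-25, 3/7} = ({8/9} × {-9/22}) ∪ ({8/9, 53/7} × {-25, 3/7})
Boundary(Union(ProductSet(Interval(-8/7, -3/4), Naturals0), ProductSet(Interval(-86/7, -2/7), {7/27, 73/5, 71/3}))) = Union(ProductSet(Interval(-86/7, -2/7), {7/27, 73/5, 71/3}), ProductSet(Interval(-8/7, -3/4), Naturals0))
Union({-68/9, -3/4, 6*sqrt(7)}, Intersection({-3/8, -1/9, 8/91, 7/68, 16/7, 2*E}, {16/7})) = {-68/9, -3/4, 16/7, 6*sqrt(7)}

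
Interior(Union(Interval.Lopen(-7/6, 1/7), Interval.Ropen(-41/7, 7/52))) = Interval.open(-41/7, 1/7)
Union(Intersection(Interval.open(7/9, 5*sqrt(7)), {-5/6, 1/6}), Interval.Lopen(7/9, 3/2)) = Interval.Lopen(7/9, 3/2)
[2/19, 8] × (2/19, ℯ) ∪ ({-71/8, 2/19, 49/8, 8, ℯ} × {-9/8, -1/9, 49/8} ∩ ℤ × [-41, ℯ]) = ({8} × {-9/8, -1/9}) ∪ ([2/19, 8] × (2/19, ℯ))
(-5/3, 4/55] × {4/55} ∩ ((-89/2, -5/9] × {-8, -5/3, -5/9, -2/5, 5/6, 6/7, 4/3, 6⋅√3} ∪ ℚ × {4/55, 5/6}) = (ℚ ∩ (-5/3, 4/55]) × {4/55}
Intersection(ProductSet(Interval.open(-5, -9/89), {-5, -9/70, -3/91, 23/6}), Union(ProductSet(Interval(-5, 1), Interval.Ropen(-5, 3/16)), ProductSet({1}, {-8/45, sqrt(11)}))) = ProductSet(Interval.open(-5, -9/89), {-5, -9/70, -3/91})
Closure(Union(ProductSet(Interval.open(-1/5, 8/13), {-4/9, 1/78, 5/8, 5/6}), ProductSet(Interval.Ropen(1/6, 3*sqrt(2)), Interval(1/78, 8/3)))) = Union(ProductSet(Interval(-1/5, 8/13), {-4/9, 1/78}), ProductSet(Interval.Ropen(-1/5, 8/13), {-4/9, 1/78, 5/8, 5/6}), ProductSet(Interval(1/6, 3*sqrt(2)), Interval(1/78, 8/3)))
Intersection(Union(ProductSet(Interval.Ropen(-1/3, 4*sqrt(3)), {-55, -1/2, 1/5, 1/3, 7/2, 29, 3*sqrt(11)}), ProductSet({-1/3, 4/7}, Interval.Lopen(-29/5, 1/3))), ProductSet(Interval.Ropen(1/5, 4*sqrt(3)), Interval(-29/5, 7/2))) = Union(ProductSet({4/7}, Interval.Lopen(-29/5, 1/3)), ProductSet(Interval.Ropen(1/5, 4*sqrt(3)), {-1/2, 1/5, 1/3, 7/2}))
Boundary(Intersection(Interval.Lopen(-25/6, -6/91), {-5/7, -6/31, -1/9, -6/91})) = {-5/7, -6/31, -1/9, -6/91}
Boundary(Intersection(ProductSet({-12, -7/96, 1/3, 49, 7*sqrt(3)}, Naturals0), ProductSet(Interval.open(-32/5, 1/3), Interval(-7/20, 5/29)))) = ProductSet({-7/96}, Range(0, 1, 1))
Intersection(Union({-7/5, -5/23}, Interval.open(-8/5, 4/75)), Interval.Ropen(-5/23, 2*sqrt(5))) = Interval.Ropen(-5/23, 4/75)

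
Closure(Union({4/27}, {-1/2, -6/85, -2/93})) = {-1/2, -6/85, -2/93, 4/27}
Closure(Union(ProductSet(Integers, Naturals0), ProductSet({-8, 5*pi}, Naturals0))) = ProductSet(Union({5*pi}, Integers), Naturals0)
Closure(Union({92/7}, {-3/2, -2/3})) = {-3/2, -2/3, 92/7}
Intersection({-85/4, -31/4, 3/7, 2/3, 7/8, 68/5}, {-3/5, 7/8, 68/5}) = {7/8, 68/5}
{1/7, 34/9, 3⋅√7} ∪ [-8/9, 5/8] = [-8/9, 5/8] ∪ {34/9, 3⋅√7}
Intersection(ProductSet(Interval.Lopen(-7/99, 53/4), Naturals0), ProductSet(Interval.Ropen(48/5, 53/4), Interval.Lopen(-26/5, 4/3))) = ProductSet(Interval.Ropen(48/5, 53/4), Range(0, 2, 1))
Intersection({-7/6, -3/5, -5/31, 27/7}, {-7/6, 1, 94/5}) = {-7/6}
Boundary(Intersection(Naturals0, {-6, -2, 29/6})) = EmptySet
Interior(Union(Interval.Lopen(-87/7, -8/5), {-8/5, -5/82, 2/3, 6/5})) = Interval.open(-87/7, -8/5)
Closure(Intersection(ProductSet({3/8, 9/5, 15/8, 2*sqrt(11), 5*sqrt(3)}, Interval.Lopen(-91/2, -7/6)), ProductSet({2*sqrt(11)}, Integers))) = ProductSet({2*sqrt(11)}, Range(-45, -1, 1))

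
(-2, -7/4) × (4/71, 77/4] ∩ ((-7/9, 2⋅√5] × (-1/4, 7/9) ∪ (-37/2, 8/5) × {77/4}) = (-2, -7/4) × {77/4}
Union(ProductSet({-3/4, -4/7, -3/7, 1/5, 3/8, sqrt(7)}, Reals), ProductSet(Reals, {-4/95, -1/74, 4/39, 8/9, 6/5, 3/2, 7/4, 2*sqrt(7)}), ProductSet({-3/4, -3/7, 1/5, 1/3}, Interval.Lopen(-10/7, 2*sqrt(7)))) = Union(ProductSet({-3/4, -3/7, 1/5, 1/3}, Interval.Lopen(-10/7, 2*sqrt(7))), ProductSet({-3/4, -4/7, -3/7, 1/5, 3/8, sqrt(7)}, Reals), ProductSet(Reals, {-4/95, -1/74, 4/39, 8/9, 6/5, 3/2, 7/4, 2*sqrt(7)}))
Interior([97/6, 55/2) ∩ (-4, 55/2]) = (97/6, 55/2)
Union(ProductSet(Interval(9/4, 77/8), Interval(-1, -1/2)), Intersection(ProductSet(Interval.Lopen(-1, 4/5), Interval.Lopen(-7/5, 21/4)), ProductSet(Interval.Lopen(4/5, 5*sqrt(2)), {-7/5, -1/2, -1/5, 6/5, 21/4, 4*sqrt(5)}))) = ProductSet(Interval(9/4, 77/8), Interval(-1, -1/2))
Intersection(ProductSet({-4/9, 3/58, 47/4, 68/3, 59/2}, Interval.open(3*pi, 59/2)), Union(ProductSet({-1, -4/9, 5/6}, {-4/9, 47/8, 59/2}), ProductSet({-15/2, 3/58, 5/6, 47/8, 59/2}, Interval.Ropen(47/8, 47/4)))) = ProductSet({3/58, 59/2}, Interval.open(3*pi, 47/4))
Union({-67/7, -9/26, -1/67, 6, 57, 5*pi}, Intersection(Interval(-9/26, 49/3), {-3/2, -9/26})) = {-67/7, -9/26, -1/67, 6, 57, 5*pi}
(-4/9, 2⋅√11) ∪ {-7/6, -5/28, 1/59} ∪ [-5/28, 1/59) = {-7/6} ∪ (-4/9, 2⋅√11)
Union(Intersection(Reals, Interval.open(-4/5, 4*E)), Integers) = Union(Integers, Interval.open(-4/5, 4*E))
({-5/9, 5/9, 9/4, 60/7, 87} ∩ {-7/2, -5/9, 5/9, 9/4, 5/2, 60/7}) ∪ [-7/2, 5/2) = [-7/2, 5/2) ∪ {60/7}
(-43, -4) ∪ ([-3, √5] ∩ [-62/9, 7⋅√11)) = (-43, -4) ∪ [-3, √5]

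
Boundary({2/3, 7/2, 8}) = {2/3, 7/2, 8}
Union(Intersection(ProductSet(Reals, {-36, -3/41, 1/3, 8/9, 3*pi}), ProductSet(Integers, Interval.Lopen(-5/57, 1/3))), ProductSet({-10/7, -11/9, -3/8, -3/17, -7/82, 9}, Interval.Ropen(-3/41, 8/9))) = Union(ProductSet({-10/7, -11/9, -3/8, -3/17, -7/82, 9}, Interval.Ropen(-3/41, 8/9)), ProductSet(Integers, {-3/41, 1/3}))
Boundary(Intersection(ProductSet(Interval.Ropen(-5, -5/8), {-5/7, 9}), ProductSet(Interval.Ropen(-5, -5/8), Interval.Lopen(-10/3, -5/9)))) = ProductSet(Interval(-5, -5/8), {-5/7})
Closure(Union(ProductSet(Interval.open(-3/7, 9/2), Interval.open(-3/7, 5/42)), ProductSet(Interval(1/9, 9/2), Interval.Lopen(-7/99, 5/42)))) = Union(ProductSet({-3/7, 9/2}, Interval(-3/7, 5/42)), ProductSet(Interval(-3/7, 9/2), {-3/7, 5/42}), ProductSet(Interval.open(-3/7, 9/2), Interval.open(-3/7, 5/42)), ProductSet(Interval(1/9, 9/2), Interval.Lopen(-7/99, 5/42)))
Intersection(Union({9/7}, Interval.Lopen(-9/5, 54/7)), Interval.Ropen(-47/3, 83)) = Interval.Lopen(-9/5, 54/7)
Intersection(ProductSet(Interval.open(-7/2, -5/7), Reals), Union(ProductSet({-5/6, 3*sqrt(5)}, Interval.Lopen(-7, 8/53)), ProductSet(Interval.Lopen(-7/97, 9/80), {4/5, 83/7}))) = ProductSet({-5/6}, Interval.Lopen(-7, 8/53))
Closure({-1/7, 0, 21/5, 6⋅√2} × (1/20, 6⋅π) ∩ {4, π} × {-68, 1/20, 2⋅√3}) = ∅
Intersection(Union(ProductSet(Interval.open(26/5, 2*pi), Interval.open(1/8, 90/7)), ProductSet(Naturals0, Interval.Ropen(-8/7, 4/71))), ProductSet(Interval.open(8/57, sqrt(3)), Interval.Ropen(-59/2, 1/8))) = ProductSet(Range(1, 2, 1), Interval.Ropen(-8/7, 4/71))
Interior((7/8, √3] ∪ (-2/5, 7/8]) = (-2/5, √3)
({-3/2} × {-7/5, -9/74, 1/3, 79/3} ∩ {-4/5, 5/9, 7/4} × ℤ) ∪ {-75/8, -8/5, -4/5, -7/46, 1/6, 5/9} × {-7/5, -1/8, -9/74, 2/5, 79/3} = {-75/8, -8/5, -4/5, -7/46, 1/6, 5/9} × {-7/5, -1/8, -9/74, 2/5, 79/3}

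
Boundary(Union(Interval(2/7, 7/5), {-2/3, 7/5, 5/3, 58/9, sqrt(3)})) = {-2/3, 2/7, 7/5, 5/3, 58/9, sqrt(3)}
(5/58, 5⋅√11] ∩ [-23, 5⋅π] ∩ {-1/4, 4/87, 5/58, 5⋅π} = {5⋅π}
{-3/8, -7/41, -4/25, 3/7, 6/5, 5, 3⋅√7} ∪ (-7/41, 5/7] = {-3/8, 6/5, 5, 3⋅√7} ∪ [-7/41, 5/7]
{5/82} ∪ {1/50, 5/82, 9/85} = {1/50, 5/82, 9/85}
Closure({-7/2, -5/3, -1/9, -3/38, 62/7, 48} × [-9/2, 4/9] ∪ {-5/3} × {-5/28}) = {-7/2, -5/3, -1/9, -3/38, 62/7, 48} × [-9/2, 4/9]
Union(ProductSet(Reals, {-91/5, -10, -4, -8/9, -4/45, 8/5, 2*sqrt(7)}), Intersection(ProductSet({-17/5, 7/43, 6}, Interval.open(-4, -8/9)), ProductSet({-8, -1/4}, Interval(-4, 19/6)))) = ProductSet(Reals, {-91/5, -10, -4, -8/9, -4/45, 8/5, 2*sqrt(7)})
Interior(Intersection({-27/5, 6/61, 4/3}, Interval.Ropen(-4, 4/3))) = EmptySet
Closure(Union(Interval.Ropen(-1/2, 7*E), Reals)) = Interval(-oo, oo)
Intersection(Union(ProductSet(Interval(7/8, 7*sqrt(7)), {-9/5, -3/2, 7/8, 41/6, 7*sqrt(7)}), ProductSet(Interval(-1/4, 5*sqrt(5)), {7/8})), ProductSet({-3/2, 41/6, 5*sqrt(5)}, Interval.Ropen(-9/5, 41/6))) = ProductSet({41/6, 5*sqrt(5)}, {-9/5, -3/2, 7/8})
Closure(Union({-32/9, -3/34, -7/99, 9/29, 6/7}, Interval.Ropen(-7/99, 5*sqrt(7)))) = Union({-32/9, -3/34}, Interval(-7/99, 5*sqrt(7)))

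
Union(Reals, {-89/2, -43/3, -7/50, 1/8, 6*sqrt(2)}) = Reals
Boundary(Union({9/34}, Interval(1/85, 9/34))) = {1/85, 9/34}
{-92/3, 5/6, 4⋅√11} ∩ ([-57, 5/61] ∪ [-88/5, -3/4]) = {-92/3}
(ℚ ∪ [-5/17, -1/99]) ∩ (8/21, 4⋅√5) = ℚ ∩ (8/21, 4⋅√5)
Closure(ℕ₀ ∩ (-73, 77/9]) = {0, 1, …, 8}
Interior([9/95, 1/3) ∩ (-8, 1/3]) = (9/95, 1/3)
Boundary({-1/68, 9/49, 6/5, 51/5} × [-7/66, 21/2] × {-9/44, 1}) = {-1/68, 9/49, 6/5, 51/5} × [-7/66, 21/2] × {-9/44, 1}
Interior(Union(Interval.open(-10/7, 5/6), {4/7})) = Interval.open(-10/7, 5/6)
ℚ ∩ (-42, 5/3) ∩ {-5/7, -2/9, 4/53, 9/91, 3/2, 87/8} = {-5/7, -2/9, 4/53, 9/91, 3/2}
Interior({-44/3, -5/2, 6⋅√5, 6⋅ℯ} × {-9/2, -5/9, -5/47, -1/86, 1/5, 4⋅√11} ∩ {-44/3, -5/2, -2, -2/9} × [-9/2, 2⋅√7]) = ∅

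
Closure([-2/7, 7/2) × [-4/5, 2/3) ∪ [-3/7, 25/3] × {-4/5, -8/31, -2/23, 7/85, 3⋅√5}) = ({-2/7, 7/2} × [-4/5, 2/3]) ∪ ([-2/7, 7/2] × {-4/5, 2/3}) ∪ ([-2/7, 7/2) × [-4/5, 2/3)) ∪ ([-3/7, 25/3] × {-4/5, -8/31, -2/23, 7/85, 3⋅√5})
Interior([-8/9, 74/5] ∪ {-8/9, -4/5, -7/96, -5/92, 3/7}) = (-8/9, 74/5)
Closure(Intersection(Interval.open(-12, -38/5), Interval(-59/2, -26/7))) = Interval(-12, -38/5)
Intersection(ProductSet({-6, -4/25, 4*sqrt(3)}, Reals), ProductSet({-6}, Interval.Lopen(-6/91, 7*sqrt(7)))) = ProductSet({-6}, Interval.Lopen(-6/91, 7*sqrt(7)))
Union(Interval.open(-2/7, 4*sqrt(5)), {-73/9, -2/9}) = Union({-73/9}, Interval.open(-2/7, 4*sqrt(5)))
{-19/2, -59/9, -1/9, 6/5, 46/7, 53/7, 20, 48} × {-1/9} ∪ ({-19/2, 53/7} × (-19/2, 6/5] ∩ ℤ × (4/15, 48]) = {-19/2, -59/9, -1/9, 6/5, 46/7, 53/7, 20, 48} × {-1/9}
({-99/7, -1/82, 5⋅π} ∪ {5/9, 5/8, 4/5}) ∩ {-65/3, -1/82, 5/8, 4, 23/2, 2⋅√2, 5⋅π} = {-1/82, 5/8, 5⋅π}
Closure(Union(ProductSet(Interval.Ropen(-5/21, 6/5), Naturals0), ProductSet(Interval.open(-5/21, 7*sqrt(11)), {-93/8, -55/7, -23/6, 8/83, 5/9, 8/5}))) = Union(ProductSet(Interval(-5/21, 6/5), Naturals0), ProductSet(Interval(-5/21, 7*sqrt(11)), {-93/8, -55/7, -23/6, 8/83, 5/9, 8/5}))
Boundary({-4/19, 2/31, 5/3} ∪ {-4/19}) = {-4/19, 2/31, 5/3}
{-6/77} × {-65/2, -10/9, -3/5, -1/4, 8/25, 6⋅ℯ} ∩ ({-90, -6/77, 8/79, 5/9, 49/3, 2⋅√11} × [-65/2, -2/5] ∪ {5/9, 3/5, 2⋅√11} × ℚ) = {-6/77} × {-65/2, -10/9, -3/5}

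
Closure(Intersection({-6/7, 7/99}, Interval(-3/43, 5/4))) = {7/99}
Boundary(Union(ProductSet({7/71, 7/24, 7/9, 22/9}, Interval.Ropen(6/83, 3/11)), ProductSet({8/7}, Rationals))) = Union(ProductSet({8/7}, Reals), ProductSet({7/71, 7/24, 7/9, 22/9}, Interval(6/83, 3/11)))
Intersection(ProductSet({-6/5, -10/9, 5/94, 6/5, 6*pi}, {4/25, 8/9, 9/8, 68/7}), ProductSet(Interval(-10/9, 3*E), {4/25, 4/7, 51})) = ProductSet({-10/9, 5/94, 6/5}, {4/25})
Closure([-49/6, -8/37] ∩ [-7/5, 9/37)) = [-7/5, -8/37]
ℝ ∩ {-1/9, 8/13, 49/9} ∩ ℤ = ∅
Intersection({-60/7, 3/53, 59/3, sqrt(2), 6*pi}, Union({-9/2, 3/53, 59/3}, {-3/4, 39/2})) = {3/53, 59/3}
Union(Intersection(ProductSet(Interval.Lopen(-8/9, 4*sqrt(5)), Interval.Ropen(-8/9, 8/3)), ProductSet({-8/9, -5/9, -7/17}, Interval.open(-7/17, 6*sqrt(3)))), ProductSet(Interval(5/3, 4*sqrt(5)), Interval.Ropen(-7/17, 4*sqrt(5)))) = Union(ProductSet({-5/9, -7/17}, Interval.open(-7/17, 8/3)), ProductSet(Interval(5/3, 4*sqrt(5)), Interval.Ropen(-7/17, 4*sqrt(5))))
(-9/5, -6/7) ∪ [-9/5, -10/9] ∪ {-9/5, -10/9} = [-9/5, -6/7)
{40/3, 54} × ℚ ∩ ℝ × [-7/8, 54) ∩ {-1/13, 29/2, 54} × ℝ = {54} × (ℚ ∩ [-7/8, 54))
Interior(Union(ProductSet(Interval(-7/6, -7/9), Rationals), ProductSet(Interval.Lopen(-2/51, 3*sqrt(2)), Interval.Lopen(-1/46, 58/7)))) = Union(ProductSet(Interval(-7/6, -7/9), Complement(Rationals, Interval(-oo, oo))), ProductSet(Interval.open(-2/51, 3*sqrt(2)), Interval.open(-1/46, 58/7)))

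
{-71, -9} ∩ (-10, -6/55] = {-9}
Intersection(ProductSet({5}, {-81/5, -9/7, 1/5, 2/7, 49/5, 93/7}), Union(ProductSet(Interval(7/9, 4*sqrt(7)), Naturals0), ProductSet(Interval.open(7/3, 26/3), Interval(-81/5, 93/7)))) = ProductSet({5}, {-81/5, -9/7, 1/5, 2/7, 49/5, 93/7})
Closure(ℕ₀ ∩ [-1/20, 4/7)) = {0}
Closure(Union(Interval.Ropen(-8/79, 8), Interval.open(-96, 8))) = Interval(-96, 8)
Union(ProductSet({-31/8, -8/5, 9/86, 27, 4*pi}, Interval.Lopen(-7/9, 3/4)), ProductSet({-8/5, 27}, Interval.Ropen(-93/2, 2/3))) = Union(ProductSet({-8/5, 27}, Interval.Ropen(-93/2, 2/3)), ProductSet({-31/8, -8/5, 9/86, 27, 4*pi}, Interval.Lopen(-7/9, 3/4)))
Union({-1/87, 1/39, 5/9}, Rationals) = Rationals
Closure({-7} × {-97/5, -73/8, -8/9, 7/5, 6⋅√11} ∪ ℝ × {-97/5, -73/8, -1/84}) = (ℝ × {-97/5, -73/8, -1/84}) ∪ ({-7} × {-97/5, -73/8, -8/9, 7/5, 6⋅√11})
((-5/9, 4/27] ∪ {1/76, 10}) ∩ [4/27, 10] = {4/27, 10}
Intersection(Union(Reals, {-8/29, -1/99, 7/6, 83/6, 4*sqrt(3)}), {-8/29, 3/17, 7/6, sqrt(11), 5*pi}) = {-8/29, 3/17, 7/6, sqrt(11), 5*pi}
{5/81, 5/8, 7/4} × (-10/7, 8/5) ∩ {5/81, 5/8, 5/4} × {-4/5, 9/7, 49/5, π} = {5/81, 5/8} × {-4/5, 9/7}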